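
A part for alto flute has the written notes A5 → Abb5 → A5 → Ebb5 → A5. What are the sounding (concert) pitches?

The alto flute sounds a perfect fourth below written, so transpose each written note down a perfect fourth.
A5 -> E5
Abb5 -> Ebb5
A5 -> E5
Ebb5 -> Bbb4
A5 -> E5

E5 Ebb5 E5 Bbb4 E5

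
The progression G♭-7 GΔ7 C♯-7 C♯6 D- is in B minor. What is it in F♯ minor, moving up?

B minor up to F♯ minor is a perfect fifth; each chord root moves by that interval while the quality stays the same.
G♭-7: root G♭ up a perfect fifth → Db, giving Db-7.
GΔ7: root G up a perfect fifth → D, giving DΔ7.
C♯-7: root C♯ up a perfect fifth → G#, giving G#-7.
C♯6: root C♯ up a perfect fifth → G#, giving G#6.
D-: root D up a perfect fifth → A, giving A-.

Db-7 DΔ7 G#-7 G#6 A-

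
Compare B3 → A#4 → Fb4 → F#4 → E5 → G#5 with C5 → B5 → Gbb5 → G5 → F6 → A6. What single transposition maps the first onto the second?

From B3 to C5 is 9 letter names — a ninth of some quality.
B3 to C5 is 13 semitones, which makes it a minor ninth; the second version is higher, so the direction is up.
Checking another pair — G#5 → A6 — gives the same interval.

up a minor ninth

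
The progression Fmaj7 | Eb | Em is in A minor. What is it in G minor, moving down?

A minor down to G minor is a major second; each chord root moves by that interval while the quality stays the same.
Fmaj7: root F down a major second → Eb, giving Ebmaj7.
Eb: root Eb down a major second → Db, giving Db.
Em: root E down a major second → D, giving Dm.

Ebmaj7 Db Dm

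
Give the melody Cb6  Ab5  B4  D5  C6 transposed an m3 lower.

Ab5 F5 G#4 B4 A5

A minor third down from Cb6 gives Ab5.
Ab5: a third down reaches F, and 3 semitones makes it F5.
A minor third down from B4 gives G#4.
D5: a third down reaches B, and 3 semitones makes it B4.
A minor third down from C6 gives A5.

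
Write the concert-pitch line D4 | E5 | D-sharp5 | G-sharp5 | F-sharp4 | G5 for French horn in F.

A4 B5 A#5 D#6 C#5 D6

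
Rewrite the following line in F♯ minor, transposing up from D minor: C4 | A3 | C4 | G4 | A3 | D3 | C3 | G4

E4 C#4 E4 B4 C#4 F#3 E3 B4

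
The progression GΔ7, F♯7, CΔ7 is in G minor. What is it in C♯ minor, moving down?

G minor down to C♯ minor is a diminished fifth; each chord root moves by that interval while the quality stays the same.
GΔ7: root G down a diminished fifth → C#, giving C#Δ7.
F♯7: root F♯ down a diminished fifth → B#, giving B#7.
CΔ7: root C down a diminished fifth → F#, giving F#Δ7.

C#Δ7 B#7 F#Δ7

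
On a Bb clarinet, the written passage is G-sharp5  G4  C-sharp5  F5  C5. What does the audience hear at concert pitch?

The Bb clarinet sounds a major second below written, so transpose each written note down a major second.
G#5 -> F#5
G4 -> F4
C#5 -> B4
F5 -> Eb5
C5 -> Bb4

F#5 F4 B4 Eb5 Bb4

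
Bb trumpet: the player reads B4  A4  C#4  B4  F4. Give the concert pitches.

Written C4 on the Bb trumpet sounds as Bb3, a major second lower; apply that shift to every note.
B4 becomes A4
A4 becomes G4
C#4 becomes B3
B4 becomes A4
F4 becomes Eb4

A4 G4 B3 A4 Eb4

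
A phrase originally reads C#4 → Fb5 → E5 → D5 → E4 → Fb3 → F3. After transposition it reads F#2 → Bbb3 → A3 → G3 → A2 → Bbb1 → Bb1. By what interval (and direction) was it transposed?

From C#4 to F#2 is 12 letter names — a twelfth of some quality.
F#2 to C#4 is 19 semitones, which makes it a perfect twelfth; the second version is lower, so the direction is down.
Checking another pair — F3 → Bb1 — gives the same interval.

down a perfect twelfth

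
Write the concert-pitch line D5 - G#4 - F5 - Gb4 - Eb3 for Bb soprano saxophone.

E5 A#4 G5 Ab4 F3

The Bb soprano saxophone sounds a major second below written, so the written part must be a major second above concert — transpose each note up.
D5 -> E5
G#4 -> A#4
F5 -> G5
Gb4 -> Ab4
Eb3 -> F3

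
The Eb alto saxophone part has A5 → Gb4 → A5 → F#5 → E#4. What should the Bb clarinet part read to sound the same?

D5 Cb4 D5 B4 A#3

First find concert pitch: the Eb alto saxophone sounds a major sixth below written, so A5 Gb4 A5 F#5 E#4 sounds C5 Bbb3 C5 A4 G#3.
Then write for Bb clarinet: it sounds a major second below written, so the part must be a major second above concert.
C5 → D5
Bbb3 → Cb4
C5 → D5
A4 → B4
G#3 → A#3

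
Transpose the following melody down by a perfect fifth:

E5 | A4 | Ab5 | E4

A4 D4 Db5 A3

E5: a fifth down reaches A, and 7 semitones makes it A4.
A perfect fifth down from A4 gives D4.
A perfect fifth down from Ab5 gives Db5.
E4: a fifth down reaches A, and 7 semitones makes it A3.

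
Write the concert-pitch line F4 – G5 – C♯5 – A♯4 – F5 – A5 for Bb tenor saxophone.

The Bb tenor saxophone sounds a major ninth below written, so the written part must be a major ninth above concert — transpose each note up.
F4 becomes G5
G5 becomes A6
C#5 becomes D#6
A#4 becomes B#5
F5 becomes G6
A5 becomes B6

G5 A6 D#6 B#5 G6 B6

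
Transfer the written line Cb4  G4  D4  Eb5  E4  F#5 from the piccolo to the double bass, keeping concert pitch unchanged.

Cb6 G6 D6 Eb7 E6 F#7

First find concert pitch: the piccolo sounds a perfect octave above written, so Cb4 G4 D4 Eb5 E4 F#5 sounds Cb5 G5 D5 Eb6 E5 F#6.
Then write for double bass: it sounds a perfect octave below written, so the part must be a perfect octave above concert.
Cb5 → Cb6
G5 → G6
D5 → D6
Eb6 → Eb7
E5 → E6
F#6 → F#7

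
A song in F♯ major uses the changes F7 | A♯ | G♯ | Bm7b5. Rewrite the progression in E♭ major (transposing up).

F♯ major up to E♭ major is a diminished seventh; each chord root moves by that interval while the quality stays the same.
F7: root F up a diminished seventh → Ebb, giving Ebb7.
A♯: root A♯ up a diminished seventh → G, giving G.
G♯: root G♯ up a diminished seventh → F, giving F.
Bm7b5: root B up a diminished seventh → Ab, giving Abm7b5.

Ebb7 G F Abm7b5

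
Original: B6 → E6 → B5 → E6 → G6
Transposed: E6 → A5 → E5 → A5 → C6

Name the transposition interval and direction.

down a perfect fifth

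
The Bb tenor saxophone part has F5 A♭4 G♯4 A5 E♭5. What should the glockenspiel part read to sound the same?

Eb2 Gb1 F#1 G2 Db2

First find concert pitch: the Bb tenor saxophone sounds a major ninth below written, so F5 A♭4 G♯4 A5 E♭5 sounds Eb4 Gb3 F#3 G4 Db4.
Then write for glockenspiel: it sounds a perfect fifteenth above written, so the part must be a perfect fifteenth below concert.
Eb4 → Eb2
Gb3 → Gb1
F#3 → F#1
G4 → G2
Db4 → Db2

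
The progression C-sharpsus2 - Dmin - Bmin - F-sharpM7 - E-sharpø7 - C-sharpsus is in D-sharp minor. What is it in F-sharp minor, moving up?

D-sharp minor up to F-sharp minor is a minor third; each chord root moves by that interval while the quality stays the same.
C-sharpsus2: root C-sharp up a minor third → E, giving Esus2.
Dmin: root D up a minor third → F, giving Fmin.
Bmin: root B up a minor third → D, giving Dmin.
F-sharpM7: root F-sharp up a minor third → A, giving AM7.
E-sharpø7: root E-sharp up a minor third → G#, giving G#ø7.
C-sharpsus: root C-sharp up a minor third → E, giving Esus.

Esus2 Fmin Dmin AM7 G#ø7 Esus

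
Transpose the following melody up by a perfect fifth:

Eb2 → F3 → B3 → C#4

Bb2 C4 F#4 G#4

Eb2 up a perfect fifth is Bb2.
F3 up a perfect fifth is C4.
B3: a fifth up reaches F, and 7 semitones makes it F#4.
C#4: a fifth up reaches G, and 7 semitones makes it G#4.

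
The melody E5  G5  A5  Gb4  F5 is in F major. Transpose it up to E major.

D#6 F#6 G#6 F5 E6

F major to E major up is a major seventh, so every note moves up by that interval.
E5 → D#6
G5 → F#6
A5 → G#6
Gb4 → F5
F5 → E6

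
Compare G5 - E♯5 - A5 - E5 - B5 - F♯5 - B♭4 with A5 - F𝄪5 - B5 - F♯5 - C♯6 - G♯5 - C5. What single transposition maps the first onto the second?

up a major second

Take the first pair: G5 → A5. G to A spans 2 letter names, so the interval is some kind of second.
G5 to A5 is 2 semitones, which makes it a major second; the second version is higher, so the direction is up.
Checking another pair — Bb4 → C5 — gives the same interval.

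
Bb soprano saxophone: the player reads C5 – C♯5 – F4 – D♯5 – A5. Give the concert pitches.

Bb4 B4 Eb4 C#5 G5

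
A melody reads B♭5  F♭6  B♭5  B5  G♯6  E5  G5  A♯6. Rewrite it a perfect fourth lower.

F5 Cb6 F5 F#5 D#6 B4 D5 E#6

Bb5 → F5
Fb6 → Cb6
Bb5 → F5
B5 → F#5
G#6 → D#6
E5 → B4
G5 → D5
A#6 → E#6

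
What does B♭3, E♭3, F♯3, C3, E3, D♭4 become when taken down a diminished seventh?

C#3 F#2 G##2 D#2 F##2 E3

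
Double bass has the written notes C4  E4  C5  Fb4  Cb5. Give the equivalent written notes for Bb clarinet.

D3 F#3 D4 Gb3 Db4

First find concert pitch: the double bass sounds a perfect octave below written, so C4 E4 C5 Fb4 Cb5 sounds C3 E3 C4 Fb3 Cb4.
Then write for Bb clarinet: it sounds a major second below written, so the part must be a major second above concert.
C3 → D3
E3 → F#3
C4 → D4
Fb3 → Gb3
Cb4 → Db4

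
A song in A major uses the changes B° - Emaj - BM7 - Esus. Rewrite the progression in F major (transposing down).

G° Cmaj GM7 Csus

A major down to F major is a major third; each chord root moves by that interval while the quality stays the same.
B°: root B down a major third → G, giving G°.
Emaj: root E down a major third → C, giving Cmaj.
BM7: root B down a major third → G, giving GM7.
Esus: root E down a major third → C, giving Csus.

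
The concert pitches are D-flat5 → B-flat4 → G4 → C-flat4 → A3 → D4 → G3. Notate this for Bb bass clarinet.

Eb6 C6 A5 Db5 B4 E5 A4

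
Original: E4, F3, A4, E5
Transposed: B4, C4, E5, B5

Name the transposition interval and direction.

From E4 to B4 is 5 letter names — a fifth of some quality.
E4 to B4 is 7 semitones, which makes it a perfect fifth; the second version is higher, so the direction is up.
Checking another pair — E5 → B5 — gives the same interval.

up a perfect fifth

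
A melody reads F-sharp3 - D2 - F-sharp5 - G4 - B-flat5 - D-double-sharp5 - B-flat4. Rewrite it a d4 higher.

F#3 → Bb3
D2 → Gb2
F#5 → Bb5
G4 → Cb5
Bb5 → Ebb6
D##5 → G#5
Bb4 → Ebb5

Bb3 Gb2 Bb5 Cb5 Ebb6 G#5 Ebb5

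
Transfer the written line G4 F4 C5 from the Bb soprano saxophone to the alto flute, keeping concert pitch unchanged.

Bb4 Ab4 Eb5

First find concert pitch: the Bb soprano saxophone sounds a major second below written, so G4 F4 C5 sounds F4 Eb4 Bb4.
Then write for alto flute: it sounds a perfect fourth below written, so the part must be a perfect fourth above concert.
F4 → Bb4
Eb4 → Ab4
Bb4 → Eb5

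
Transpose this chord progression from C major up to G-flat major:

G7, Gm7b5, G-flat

Db7 Dbm7b5 Dbb

C major up to G-flat major is a diminished fifth; each chord root moves by that interval while the quality stays the same.
G7: root G up a diminished fifth → Db, giving Db7.
Gm7b5: root G up a diminished fifth → Db, giving Dbm7b5.
G-flat: root G-flat up a diminished fifth → Dbb, giving Dbb.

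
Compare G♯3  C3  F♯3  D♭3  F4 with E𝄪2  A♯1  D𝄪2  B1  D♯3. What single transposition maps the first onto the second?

Take the first pair: G#3 → E##2. G to E spans 10 letter names, so the interval is some kind of tenth.
E##2 to G#3 is 14 semitones, which makes it a diminished tenth; the second version is lower, so the direction is down.
Checking another pair — F4 → D#3 — gives the same interval.

down a diminished tenth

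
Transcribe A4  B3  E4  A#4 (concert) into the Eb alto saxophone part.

F#5 G#4 C#5 F##5

The Eb alto saxophone sounds a major sixth below written, so the written part must be a major sixth above concert — transpose each note up.
A4 gives F#5
B3 gives G#4
E4 gives C#5
A#4 gives F##5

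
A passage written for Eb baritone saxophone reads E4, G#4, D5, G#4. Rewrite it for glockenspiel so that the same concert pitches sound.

G0 B0 F1 B0

First find concert pitch: the Eb baritone saxophone sounds a major thirteenth below written, so E4 G#4 D5 G#4 sounds G2 B2 F3 B2.
Then write for glockenspiel: it sounds a perfect fifteenth above written, so the part must be a perfect fifteenth below concert.
G2 → G0
B2 → B0
F3 → F1
B2 → B0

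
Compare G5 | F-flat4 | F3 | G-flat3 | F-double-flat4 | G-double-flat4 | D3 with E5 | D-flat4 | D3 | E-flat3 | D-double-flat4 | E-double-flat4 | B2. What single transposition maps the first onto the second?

From G5 to E5 is 3 letter names — a third of some quality.
E5 to G5 is 3 semitones, which makes it a minor third; the second version is lower, so the direction is down.
Checking another pair — D3 → B2 — gives the same interval.

down a minor third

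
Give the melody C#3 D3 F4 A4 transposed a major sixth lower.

E2 F2 Ab3 C4

C#3 to E2
D3 to F2
F4 to Ab3
A4 to C4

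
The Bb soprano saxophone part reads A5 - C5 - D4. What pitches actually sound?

G5 Bb4 C4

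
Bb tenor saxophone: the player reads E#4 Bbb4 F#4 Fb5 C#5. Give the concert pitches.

D#3 Abb3 E3 Ebb4 B3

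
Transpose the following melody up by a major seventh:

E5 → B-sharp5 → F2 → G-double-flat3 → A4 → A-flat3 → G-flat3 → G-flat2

D#6 A##6 E3 Fb4 G#5 G4 F4 F3

E5: a seventh up reaches D, and 11 semitones makes it D#6.
B#5: a seventh up reaches A, and 11 semitones makes it A##6.
F2: a seventh up reaches E, and 11 semitones makes it E3.
Gbb3: a seventh up reaches F, and 11 semitones makes it Fb4.
A4 up a major seventh is G#5.
Ab3: a seventh up reaches G, and 11 semitones makes it G4.
Gb3 up a major seventh is F4.
Gb2 up a major seventh is F3.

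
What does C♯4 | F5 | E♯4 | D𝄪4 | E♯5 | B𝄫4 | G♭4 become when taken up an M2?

C#4 up a major second is D#4.
F5 up a major second is G5.
E#4 up a major second is F##4.
A major second up from D##4 gives E##4.
E#5: a second up reaches F, and 2 semitones makes it F##5.
Bbb4: a second up reaches C, and 2 semitones makes it Cb5.
A major second up from Gb4 gives Ab4.

D#4 G5 F##4 E##4 F##5 Cb5 Ab4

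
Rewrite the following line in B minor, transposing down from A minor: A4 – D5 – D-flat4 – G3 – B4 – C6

B3 E4 Eb3 A2 C#4 D5

From A down to B is a minor seventh; apply that to each pitch.
A4 becomes B3
D5 becomes E4
Db4 becomes Eb3
G3 becomes A2
B4 becomes C#4
C6 becomes D5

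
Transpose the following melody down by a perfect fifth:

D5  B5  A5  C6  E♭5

D5 to G4
B5 to E5
A5 to D5
C6 to F5
Eb5 to Ab4

G4 E5 D5 F5 Ab4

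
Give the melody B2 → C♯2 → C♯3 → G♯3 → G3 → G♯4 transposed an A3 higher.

B2: a third up reaches D, and 5 semitones makes it D##3.
An augmented third up from C#2 gives E##2.
C#3 up an augmented third is E##3.
G#3 up an augmented third is B##3.
G3: a third up reaches B, and 5 semitones makes it B#3.
An augmented third up from G#4 gives B##4.

D##3 E##2 E##3 B##3 B#3 B##4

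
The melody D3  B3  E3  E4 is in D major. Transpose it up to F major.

F3 D4 G3 G4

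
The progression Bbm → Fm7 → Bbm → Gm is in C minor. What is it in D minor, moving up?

Cm Gm7 Cm Am

C minor up to D minor is a major second; each chord root moves by that interval while the quality stays the same.
Bbm: root Bb up a major second → C, giving Cm.
Fm7: root F up a major second → G, giving Gm7.
Bbm: root Bb up a major second → C, giving Cm.
Gm: root G up a major second → A, giving Am.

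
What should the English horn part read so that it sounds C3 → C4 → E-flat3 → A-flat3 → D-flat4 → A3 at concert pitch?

G3 G4 Bb3 Eb4 Ab4 E4

Written C4 sounds as F3 on the English horn, so concert pitches are written a perfect fifth up.
C3 gives G3
C4 gives G4
Eb3 gives Bb3
Ab3 gives Eb4
Db4 gives Ab4
A3 gives E4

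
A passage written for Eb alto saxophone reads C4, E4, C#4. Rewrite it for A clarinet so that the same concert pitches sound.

Gb3 Bb3 G3

First find concert pitch: the Eb alto saxophone sounds a major sixth below written, so C4 E4 C#4 sounds Eb3 G3 E3.
Then write for A clarinet: it sounds a minor third below written, so the part must be a minor third above concert.
Eb3 → Gb3
G3 → Bb3
E3 → G3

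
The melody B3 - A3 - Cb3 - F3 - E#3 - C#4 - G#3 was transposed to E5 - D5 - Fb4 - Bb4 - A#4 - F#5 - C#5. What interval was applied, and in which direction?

From B3 to E5 is 11 letter names — an eleventh of some quality.
B3 to E5 is 17 semitones, which makes it a perfect eleventh; the second version is higher, so the direction is up.
Checking another pair — G#3 → C#5 — gives the same interval.

up a perfect eleventh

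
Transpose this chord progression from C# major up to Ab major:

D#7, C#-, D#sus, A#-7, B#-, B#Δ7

Bb7 Ab- Bbsus F-7 G- GΔ7

C# major up to Ab major is a diminished sixth; each chord root moves by that interval while the quality stays the same.
D#7: root D# up a diminished sixth → Bb, giving Bb7.
C#-: root C# up a diminished sixth → Ab, giving Ab-.
D#sus: root D# up a diminished sixth → Bb, giving Bbsus.
A#-7: root A# up a diminished sixth → F, giving F-7.
B#-: root B# up a diminished sixth → G, giving G-.
B#Δ7: root B# up a diminished sixth → G, giving GΔ7.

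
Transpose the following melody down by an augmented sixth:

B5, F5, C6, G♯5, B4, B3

B5 gives Db5
F5 gives Abb4
C6 gives Ebb5
G#5 gives Bb4
B4 gives Db4
B3 gives Db3

Db5 Abb4 Ebb5 Bb4 Db4 Db3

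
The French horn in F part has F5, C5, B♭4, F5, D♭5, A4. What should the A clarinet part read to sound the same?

Db5 Ab4 Gb4 Db5 Bbb4 F4

First find concert pitch: the French horn in F sounds a perfect fifth below written, so F5 C5 B♭4 F5 D♭5 A4 sounds Bb4 F4 Eb4 Bb4 Gb4 D4.
Then write for A clarinet: it sounds a minor third below written, so the part must be a minor third above concert.
Bb4 → Db5
F4 → Ab4
Eb4 → Gb4
Bb4 → Db5
Gb4 → Bbb4
D4 → F4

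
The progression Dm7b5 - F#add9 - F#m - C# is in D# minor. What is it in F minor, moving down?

D# minor down to F minor is an augmented sixth; each chord root moves by that interval while the quality stays the same.
Dm7b5: root D down an augmented sixth → Fb, giving Fbm7b5.
F#add9: root F# down an augmented sixth → Ab, giving Abadd9.
F#m: root F# down an augmented sixth → Ab, giving Abm.
C#: root C# down an augmented sixth → Eb, giving Eb.

Fbm7b5 Abadd9 Abm Eb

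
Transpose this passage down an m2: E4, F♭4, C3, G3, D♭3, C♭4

A minor second down from E4 gives D#4.
A minor second down from Fb4 gives Eb4.
C3: a second down reaches B, and 1 semitone makes it B2.
G3: a second down reaches F, and 1 semitone makes it F#3.
A minor second down from Db3 gives C3.
A minor second down from Cb4 gives Bb3.

D#4 Eb4 B2 F#3 C3 Bb3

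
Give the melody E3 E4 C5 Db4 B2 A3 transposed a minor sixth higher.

C4 C5 Ab5 Bbb4 G3 F4

A minor sixth up from E3 gives C4.
E4 up a minor sixth is C5.
C5: a sixth up reaches A, and 8 semitones makes it Ab5.
Db4: a sixth up reaches B, and 8 semitones makes it Bbb4.
B2 up a minor sixth is G3.
A3: a sixth up reaches F, and 8 semitones makes it F4.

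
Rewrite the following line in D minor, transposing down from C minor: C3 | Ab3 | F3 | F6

D2 Bb2 G2 G5

From C down to D is a minor seventh; apply that to each pitch.
C3 -> D2
Ab3 -> Bb2
F3 -> G2
F6 -> G5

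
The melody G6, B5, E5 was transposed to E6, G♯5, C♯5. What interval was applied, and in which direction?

down a minor third

Take the first pair: G6 → E6. G to E spans 3 letter names, so the interval is some kind of third.
E6 to G6 is 3 semitones, which makes it a minor third; the second version is lower, so the direction is down.
Checking another pair — E5 → C#5 — gives the same interval.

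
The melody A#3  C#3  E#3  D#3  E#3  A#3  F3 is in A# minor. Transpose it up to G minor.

G4 Bb3 D4 C4 D4 G4 Ebb4

A# minor to G minor up is a diminished seventh, so every note moves up by that interval.
A#3 → G4
C#3 → Bb3
E#3 → D4
D#3 → C4
E#3 → D4
A#3 → G4
F3 → Ebb4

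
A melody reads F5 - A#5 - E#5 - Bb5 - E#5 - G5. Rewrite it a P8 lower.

F4 A#4 E#4 Bb4 E#4 G4

F5 down a perfect octave is F4.
A#5 down a perfect octave is A#4.
E#5: an octave down reaches E, and 12 semitones makes it E#4.
Bb5 down a perfect octave is Bb4.
A perfect octave down from E#5 gives E#4.
G5: an octave down reaches G, and 12 semitones makes it G4.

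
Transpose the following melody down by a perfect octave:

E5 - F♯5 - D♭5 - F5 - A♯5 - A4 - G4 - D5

E5 down a perfect octave is E4.
F#5 down a perfect octave is F#4.
Db5 down a perfect octave is Db4.
A perfect octave down from F5 gives F4.
A#5 down a perfect octave is A#4.
A4: an octave down reaches A, and 12 semitones makes it A3.
A perfect octave down from G4 gives G3.
D5 down a perfect octave is D4.

E4 F#4 Db4 F4 A#4 A3 G3 D4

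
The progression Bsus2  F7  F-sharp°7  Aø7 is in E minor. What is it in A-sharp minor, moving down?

E#sus2 B7 B#°7 D#ø7

E minor down to A-sharp minor is a diminished fifth; each chord root moves by that interval while the quality stays the same.
Bsus2: root B down a diminished fifth → E#, giving E#sus2.
F7: root F down a diminished fifth → B, giving B7.
F-sharp°7: root F-sharp down a diminished fifth → B#, giving B#°7.
Aø7: root A down a diminished fifth → D#, giving D#ø7.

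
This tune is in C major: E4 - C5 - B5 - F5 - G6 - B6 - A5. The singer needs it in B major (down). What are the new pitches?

C major to B major down is a minor second, so every note moves down by that interval.
E4 → D#4
C5 → B4
B5 → A#5
F5 → E5
G6 → F#6
B6 → A#6
A5 → G#5

D#4 B4 A#5 E5 F#6 A#6 G#5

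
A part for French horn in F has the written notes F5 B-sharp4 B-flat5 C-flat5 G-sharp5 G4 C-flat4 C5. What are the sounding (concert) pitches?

Bb4 E#4 Eb5 Fb4 C#5 C4 Fb3 F4

The French horn in F sounds a perfect fifth below written, so transpose each written note down a perfect fifth.
F5 to Bb4
B#4 to E#4
Bb5 to Eb5
Cb5 to Fb4
G#5 to C#5
G4 to C4
Cb4 to Fb3
C5 to F4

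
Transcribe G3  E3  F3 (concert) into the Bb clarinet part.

The Bb clarinet sounds a major second below written, so the written part must be a major second above concert — transpose each note up.
G3 gives A3
E3 gives F#3
F3 gives G3

A3 F#3 G3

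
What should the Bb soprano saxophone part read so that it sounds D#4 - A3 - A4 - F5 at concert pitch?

The Bb soprano saxophone sounds a major second below written, so the written part must be a major second above concert — transpose each note up.
D#4 -> E#4
A3 -> B3
A4 -> B4
F5 -> G5

E#4 B3 B4 G5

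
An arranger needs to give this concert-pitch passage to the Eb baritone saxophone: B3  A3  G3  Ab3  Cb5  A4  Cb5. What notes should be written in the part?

The Eb baritone saxophone sounds a major thirteenth below written, so the written part must be a major thirteenth above concert — transpose each note up.
B3 -> G#5
A3 -> F#5
G3 -> E5
Ab3 -> F5
Cb5 -> Ab6
A4 -> F#6
Cb5 -> Ab6

G#5 F#5 E5 F5 Ab6 F#6 Ab6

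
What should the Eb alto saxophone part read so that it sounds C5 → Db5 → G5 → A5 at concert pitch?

A5 Bb5 E6 F#6

The Eb alto saxophone sounds a major sixth below written, so the written part must be a major sixth above concert — transpose each note up.
C5 to A5
Db5 to Bb5
G5 to E6
A5 to F#6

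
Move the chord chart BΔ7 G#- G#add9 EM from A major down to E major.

F#Δ7 D#- D#add9 BM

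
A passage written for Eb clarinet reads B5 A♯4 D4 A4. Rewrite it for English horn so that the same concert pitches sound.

A6 G#5 C5 G5

First find concert pitch: the Eb clarinet sounds a minor third above written, so B5 A♯4 D4 A4 sounds D6 C#5 F4 C5.
Then write for English horn: it sounds a perfect fifth below written, so the part must be a perfect fifth above concert.
D6 → A6
C#5 → G#5
F4 → C5
C5 → G5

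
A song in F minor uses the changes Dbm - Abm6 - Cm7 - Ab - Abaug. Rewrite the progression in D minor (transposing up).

Bbm Fm6 Am7 F Faug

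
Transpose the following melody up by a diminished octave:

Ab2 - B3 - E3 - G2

Abb3 Bb4 Eb4 Gb3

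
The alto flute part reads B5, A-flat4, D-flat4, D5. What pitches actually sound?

The alto flute sounds a perfect fourth below written, so transpose each written note down a perfect fourth.
B5 gives F#5
Ab4 gives Eb4
Db4 gives Ab3
D5 gives A4

F#5 Eb4 Ab3 A4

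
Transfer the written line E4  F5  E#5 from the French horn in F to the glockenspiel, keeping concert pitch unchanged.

A1 Bb2 A#2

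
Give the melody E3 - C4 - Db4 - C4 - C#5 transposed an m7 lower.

E3 → F#2
C4 → D3
Db4 → Eb3
C4 → D3
C#5 → D#4

F#2 D3 Eb3 D3 D#4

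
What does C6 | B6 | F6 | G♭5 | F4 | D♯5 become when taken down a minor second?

B5 A#6 E6 F5 E4 C##5

C6 to B5
B6 to A#6
F6 to E6
Gb5 to F5
F4 to E4
D#5 to C##5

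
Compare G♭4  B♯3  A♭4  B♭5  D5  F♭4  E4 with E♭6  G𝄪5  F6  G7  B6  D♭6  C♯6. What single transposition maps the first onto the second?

up a major thirteenth

From Gb4 to Eb6 is 13 letter names — a thirteenth of some quality.
Gb4 to Eb6 is 21 semitones, which makes it a major thirteenth; the second version is higher, so the direction is up.
Checking another pair — E4 → C#6 — gives the same interval.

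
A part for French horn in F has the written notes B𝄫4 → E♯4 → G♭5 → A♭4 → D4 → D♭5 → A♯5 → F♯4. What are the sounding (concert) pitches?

Ebb4 A#3 Cb5 Db4 G3 Gb4 D#5 B3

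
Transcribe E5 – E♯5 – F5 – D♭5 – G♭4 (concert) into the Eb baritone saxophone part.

Written C4 sounds as Eb2 on the Eb baritone saxophone, so concert pitches are written a major thirteenth up.
E5 to C#7
E#5 to C##7
F5 to D7
Db5 to Bb6
Gb4 to Eb6

C#7 C##7 D7 Bb6 Eb6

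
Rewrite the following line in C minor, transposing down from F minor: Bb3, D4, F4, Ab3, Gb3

From F down to C is a perfect fourth; apply that to each pitch.
Bb3 -> F3
D4 -> A3
F4 -> C4
Ab3 -> Eb3
Gb3 -> Db3

F3 A3 C4 Eb3 Db3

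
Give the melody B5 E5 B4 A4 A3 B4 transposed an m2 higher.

C6 F5 C5 Bb4 Bb3 C5

A minor second up from B5 gives C6.
E5: a second up reaches F, and 1 semitone makes it F5.
A minor second up from B4 gives C5.
A4 up a minor second is Bb4.
A3 up a minor second is Bb3.
A minor second up from B4 gives C5.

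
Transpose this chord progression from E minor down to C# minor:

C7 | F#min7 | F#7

A7 D#min7 D#7

E minor down to C# minor is a minor third; each chord root moves by that interval while the quality stays the same.
C7: root C down a minor third → A, giving A7.
F#min7: root F# down a minor third → D#, giving D#min7.
F#7: root F# down a minor third → D#, giving D#7.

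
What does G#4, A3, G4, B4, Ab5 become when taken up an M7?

F##5 G#4 F#5 A#5 G6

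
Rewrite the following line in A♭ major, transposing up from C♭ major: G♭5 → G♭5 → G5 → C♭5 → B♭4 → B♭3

Eb6 Eb6 E6 Ab5 G5 G4

C♭ major to A♭ major up is a major sixth, so every note moves up by that interval.
Gb5 to Eb6
Gb5 to Eb6
G5 to E6
Cb5 to Ab5
Bb4 to G5
Bb3 to G4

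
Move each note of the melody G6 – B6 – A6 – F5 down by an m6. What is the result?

G6 down a minor sixth is B5.
B6: a sixth down reaches D, and 8 semitones makes it D#6.
A6: a sixth down reaches C, and 8 semitones makes it C#6.
F5: a sixth down reaches A, and 8 semitones makes it A4.

B5 D#6 C#6 A4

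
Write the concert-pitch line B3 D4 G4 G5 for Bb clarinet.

C#4 E4 A4 A5

The Bb clarinet sounds a major second below written, so the written part must be a major second above concert — transpose each note up.
B3 becomes C#4
D4 becomes E4
G4 becomes A4
G5 becomes A5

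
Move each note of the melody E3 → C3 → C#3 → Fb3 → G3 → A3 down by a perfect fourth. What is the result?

B2 G2 G#2 Cb3 D3 E3

E3 gives B2
C3 gives G2
C#3 gives G#2
Fb3 gives Cb3
G3 gives D3
A3 gives E3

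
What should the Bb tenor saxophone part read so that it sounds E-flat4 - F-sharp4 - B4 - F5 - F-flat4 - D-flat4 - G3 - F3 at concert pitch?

Written C4 sounds as Bb2 on the Bb tenor saxophone, so concert pitches are written a major ninth up.
Eb4 -> F5
F#4 -> G#5
B4 -> C#6
F5 -> G6
Fb4 -> Gb5
Db4 -> Eb5
G3 -> A4
F3 -> G4

F5 G#5 C#6 G6 Gb5 Eb5 A4 G4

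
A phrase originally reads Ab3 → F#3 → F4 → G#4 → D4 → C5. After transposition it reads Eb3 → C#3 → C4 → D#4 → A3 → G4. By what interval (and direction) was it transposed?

From Ab3 to Eb3 is 4 letter names — a fourth of some quality.
Eb3 to Ab3 is 5 semitones, which makes it a perfect fourth; the second version is lower, so the direction is down.
Checking another pair — C5 → G4 — gives the same interval.

down a perfect fourth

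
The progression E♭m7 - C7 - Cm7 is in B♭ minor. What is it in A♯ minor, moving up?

D#m7 B#7 B#m7

B♭ minor up to A♯ minor is an augmented seventh; each chord root moves by that interval while the quality stays the same.
E♭m7: root E♭ up an augmented seventh → D#, giving D#m7.
C7: root C up an augmented seventh → B#, giving B#7.
Cm7: root C up an augmented seventh → B#, giving B#m7.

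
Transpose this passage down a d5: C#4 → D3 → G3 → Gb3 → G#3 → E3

F##3 G#2 C#3 C3 C##3 A#2

C#4: a fifth down reaches F, and 6 semitones makes it F##3.
A diminished fifth down from D3 gives G#2.
A diminished fifth down from G3 gives C#3.
A diminished fifth down from Gb3 gives C3.
G#3: a fifth down reaches C, and 6 semitones makes it C##3.
A diminished fifth down from E3 gives A#2.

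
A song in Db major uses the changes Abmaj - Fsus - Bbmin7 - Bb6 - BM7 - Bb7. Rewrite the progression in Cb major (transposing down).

Gbmaj Ebsus Abmin7 Ab6 AM7 Ab7

Db major down to Cb major is a major second; each chord root moves by that interval while the quality stays the same.
Abmaj: root Ab down a major second → Gb, giving Gbmaj.
Fsus: root F down a major second → Eb, giving Ebsus.
Bbmin7: root Bb down a major second → Ab, giving Abmin7.
Bb6: root Bb down a major second → Ab, giving Ab6.
BM7: root B down a major second → A, giving AM7.
Bb7: root Bb down a major second → Ab, giving Ab7.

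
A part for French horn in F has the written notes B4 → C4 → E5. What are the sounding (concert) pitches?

E4 F3 A4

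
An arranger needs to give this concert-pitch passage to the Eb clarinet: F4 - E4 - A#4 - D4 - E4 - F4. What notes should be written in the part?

The Eb clarinet sounds a minor third above written, so the written part must be a minor third below concert — transpose each note down.
F4 gives D4
E4 gives C#4
A#4 gives F##4
D4 gives B3
E4 gives C#4
F4 gives D4

D4 C#4 F##4 B3 C#4 D4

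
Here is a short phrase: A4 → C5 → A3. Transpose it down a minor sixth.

C#4 E4 C#3

A4 to C#4
C5 to E4
A3 to C#3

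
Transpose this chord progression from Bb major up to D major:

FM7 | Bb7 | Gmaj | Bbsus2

AM7 D7 Bmaj Dsus2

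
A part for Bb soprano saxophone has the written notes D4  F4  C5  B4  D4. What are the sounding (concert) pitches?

The Bb soprano saxophone sounds a major second below written, so transpose each written note down a major second.
D4 → C4
F4 → Eb4
C5 → Bb4
B4 → A4
D4 → C4

C4 Eb4 Bb4 A4 C4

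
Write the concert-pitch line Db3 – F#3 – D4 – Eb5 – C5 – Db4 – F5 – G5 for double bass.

Db4 F#4 D5 Eb6 C6 Db5 F6 G6

Written C4 sounds as C3 on the double bass, so concert pitches are written a perfect octave up.
Db3 gives Db4
F#3 gives F#4
D4 gives D5
Eb5 gives Eb6
C5 gives C6
Db4 gives Db5
F5 gives F6
G5 gives G6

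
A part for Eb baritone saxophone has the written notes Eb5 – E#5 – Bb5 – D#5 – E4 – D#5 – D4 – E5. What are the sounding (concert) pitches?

Gb3 G#3 Db4 F#3 G2 F#3 F2 G3

Written C4 on the Eb baritone saxophone sounds as Eb2, a major thirteenth lower; apply that shift to every note.
Eb5 gives Gb3
E#5 gives G#3
Bb5 gives Db4
D#5 gives F#3
E4 gives G2
D#5 gives F#3
D4 gives F2
E5 gives G3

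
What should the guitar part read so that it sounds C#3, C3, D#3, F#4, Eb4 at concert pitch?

C#4 C4 D#4 F#5 Eb5

Written C4 sounds as C3 on the guitar, so concert pitches are written a perfect octave up.
C#3 -> C#4
C3 -> C4
D#3 -> D#4
F#4 -> F#5
Eb4 -> Eb5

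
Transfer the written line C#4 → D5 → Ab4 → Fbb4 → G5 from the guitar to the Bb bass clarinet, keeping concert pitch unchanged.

D#4 E5 Bb4 Gbb4 A5

First find concert pitch: the guitar sounds a perfect octave below written, so C#4 D5 Ab4 Fbb4 G5 sounds C#3 D4 Ab3 Fbb3 G4.
Then write for Bb bass clarinet: it sounds a major ninth below written, so the part must be a major ninth above concert.
C#3 → D#4
D4 → E5
Ab3 → Bb4
Fbb3 → Gbb4
G4 → A5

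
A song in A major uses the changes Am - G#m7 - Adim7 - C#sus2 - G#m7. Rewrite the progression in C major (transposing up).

A major up to C major is a minor third; each chord root moves by that interval while the quality stays the same.
Am: root A up a minor third → C, giving Cm.
G#m7: root G# up a minor third → B, giving Bm7.
Adim7: root A up a minor third → C, giving Cdim7.
C#sus2: root C# up a minor third → E, giving Esus2.
G#m7: root G# up a minor third → B, giving Bm7.

Cm Bm7 Cdim7 Esus2 Bm7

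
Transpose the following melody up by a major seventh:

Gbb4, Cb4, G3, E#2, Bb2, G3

Fb5 Bb4 F#4 D##3 A3 F#4

A major seventh up from Gbb4 gives Fb5.
A major seventh up from Cb4 gives Bb4.
A major seventh up from G3 gives F#4.
A major seventh up from E#2 gives D##3.
A major seventh up from Bb2 gives A3.
A major seventh up from G3 gives F#4.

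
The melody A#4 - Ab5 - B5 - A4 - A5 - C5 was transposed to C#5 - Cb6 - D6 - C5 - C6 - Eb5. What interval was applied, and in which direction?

up a minor third

Take the first pair: A#4 → C#5. A to C spans 3 letter names, so the interval is some kind of third.
A#4 to C#5 is 3 semitones, which makes it a minor third; the second version is higher, so the direction is up.
Checking another pair — C5 → Eb5 — gives the same interval.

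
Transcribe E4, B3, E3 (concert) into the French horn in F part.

B4 F#4 B3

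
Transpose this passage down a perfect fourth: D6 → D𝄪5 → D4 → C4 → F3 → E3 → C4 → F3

D6 down a perfect fourth is A5.
D##5 down a perfect fourth is A##4.
A perfect fourth down from D4 gives A3.
C4: a fourth down reaches G, and 5 semitones makes it G3.
A perfect fourth down from F3 gives C3.
E3: a fourth down reaches B, and 5 semitones makes it B2.
C4 down a perfect fourth is G3.
F3: a fourth down reaches C, and 5 semitones makes it C3.

A5 A##4 A3 G3 C3 B2 G3 C3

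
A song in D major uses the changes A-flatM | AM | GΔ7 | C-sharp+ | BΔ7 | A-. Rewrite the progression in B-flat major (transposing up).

D major up to B-flat major is a minor sixth; each chord root moves by that interval while the quality stays the same.
A-flatM: root A-flat up a minor sixth → Fb, giving FbM.
AM: root A up a minor sixth → F, giving FM.
GΔ7: root G up a minor sixth → Eb, giving EbΔ7.
C-sharp+: root C-sharp up a minor sixth → A, giving A+.
BΔ7: root B up a minor sixth → G, giving GΔ7.
A-: root A up a minor sixth → F, giving F-.

FbM FM EbΔ7 A+ GΔ7 F-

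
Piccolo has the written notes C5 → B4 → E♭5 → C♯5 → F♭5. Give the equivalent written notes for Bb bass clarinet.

First find concert pitch: the piccolo sounds a perfect octave above written, so C5 B4 E♭5 C♯5 F♭5 sounds C6 B5 Eb6 C#6 Fb6.
Then write for Bb bass clarinet: it sounds a major ninth below written, so the part must be a major ninth above concert.
C6 → D7
B5 → C#7
Eb6 → F7
C#6 → D#7
Fb6 → Gb7

D7 C#7 F7 D#7 Gb7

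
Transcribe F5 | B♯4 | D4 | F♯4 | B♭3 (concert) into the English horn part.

Written C4 sounds as F3 on the English horn, so concert pitches are written a perfect fifth up.
F5 gives C6
B#4 gives F##5
D4 gives A4
F#4 gives C#5
Bb3 gives F4

C6 F##5 A4 C#5 F4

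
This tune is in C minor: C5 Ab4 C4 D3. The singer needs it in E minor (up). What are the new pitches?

E5 C5 E4 F#3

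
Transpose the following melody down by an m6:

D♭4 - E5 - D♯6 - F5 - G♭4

F3 G#4 F##5 A4 Bb3

Db4 → F3
E5 → G#4
D#6 → F##5
F5 → A4
Gb4 → Bb3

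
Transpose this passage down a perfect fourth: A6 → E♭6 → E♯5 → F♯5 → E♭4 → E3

A perfect fourth down from A6 gives E6.
Eb6 down a perfect fourth is Bb5.
E#5: a fourth down reaches B, and 5 semitones makes it B#4.
A perfect fourth down from F#5 gives C#5.
Eb4 down a perfect fourth is Bb3.
E3 down a perfect fourth is B2.

E6 Bb5 B#4 C#5 Bb3 B2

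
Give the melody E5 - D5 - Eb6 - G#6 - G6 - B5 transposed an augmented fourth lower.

Bb4 Ab4 Bbb5 D6 Db6 F5

E5 → Bb4
D5 → Ab4
Eb6 → Bbb5
G#6 → D6
G6 → Db6
B5 → F5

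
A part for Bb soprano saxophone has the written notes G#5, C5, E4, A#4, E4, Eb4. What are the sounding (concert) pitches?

The Bb soprano saxophone sounds a major second below written, so transpose each written note down a major second.
G#5 to F#5
C5 to Bb4
E4 to D4
A#4 to G#4
E4 to D4
Eb4 to Db4

F#5 Bb4 D4 G#4 D4 Db4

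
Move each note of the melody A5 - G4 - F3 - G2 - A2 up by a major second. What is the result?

A5 becomes B5
G4 becomes A4
F3 becomes G3
G2 becomes A2
A2 becomes B2

B5 A4 G3 A2 B2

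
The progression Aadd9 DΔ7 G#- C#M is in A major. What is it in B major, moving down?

Badd9 EΔ7 A#- D#M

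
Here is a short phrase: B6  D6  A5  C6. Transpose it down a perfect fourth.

F#6 A5 E5 G5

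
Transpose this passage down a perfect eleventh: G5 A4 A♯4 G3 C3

D4 E3 E#3 D2 G1

G5 gives D4
A4 gives E3
A#4 gives E#3
G3 gives D2
C3 gives G1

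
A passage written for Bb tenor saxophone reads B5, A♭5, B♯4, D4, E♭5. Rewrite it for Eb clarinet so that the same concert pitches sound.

F#4 Eb4 F##3 A2 Bb3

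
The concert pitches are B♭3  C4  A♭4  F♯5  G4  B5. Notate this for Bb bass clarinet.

C5 D5 Bb5 G#6 A5 C#7

Written C4 sounds as Bb2 on the Bb bass clarinet, so concert pitches are written a major ninth up.
Bb3 -> C5
C4 -> D5
Ab4 -> Bb5
F#5 -> G#6
G4 -> A5
B5 -> C#7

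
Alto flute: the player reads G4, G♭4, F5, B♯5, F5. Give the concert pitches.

D4 Db4 C5 F##5 C5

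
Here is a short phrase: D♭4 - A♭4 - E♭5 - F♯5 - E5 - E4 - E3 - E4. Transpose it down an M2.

Cb4 Gb4 Db5 E5 D5 D4 D3 D4

Db4 -> Cb4
Ab4 -> Gb4
Eb5 -> Db5
F#5 -> E5
E5 -> D5
E4 -> D4
E3 -> D3
E4 -> D4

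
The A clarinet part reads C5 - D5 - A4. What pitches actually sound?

Written C4 on the A clarinet sounds as A3, a minor third lower; apply that shift to every note.
C5 to A4
D5 to B4
A4 to F#4

A4 B4 F#4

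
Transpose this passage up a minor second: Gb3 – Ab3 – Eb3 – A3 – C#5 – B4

Abb3 Bbb3 Fb3 Bb3 D5 C5

Gb3 becomes Abb3
Ab3 becomes Bbb3
Eb3 becomes Fb3
A3 becomes Bb3
C#5 becomes D5
B4 becomes C5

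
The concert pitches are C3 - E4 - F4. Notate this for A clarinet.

Eb3 G4 Ab4

The A clarinet sounds a minor third below written, so the written part must be a minor third above concert — transpose each note up.
C3 → Eb3
E4 → G4
F4 → Ab4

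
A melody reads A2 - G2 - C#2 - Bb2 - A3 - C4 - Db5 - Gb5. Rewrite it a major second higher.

A2: a second up reaches B, and 2 semitones makes it B2.
G2 up a major second is A2.
A major second up from C#2 gives D#2.
A major second up from Bb2 gives C3.
A3: a second up reaches B, and 2 semitones makes it B3.
C4: a second up reaches D, and 2 semitones makes it D4.
A major second up from Db5 gives Eb5.
Gb5: a second up reaches A, and 2 semitones makes it Ab5.

B2 A2 D#2 C3 B3 D4 Eb5 Ab5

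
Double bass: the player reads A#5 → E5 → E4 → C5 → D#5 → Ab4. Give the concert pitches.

A#4 E4 E3 C4 D#4 Ab3

The double bass sounds a perfect octave below written, so transpose each written note down a perfect octave.
A#5 gives A#4
E5 gives E4
E4 gives E3
C5 gives C4
D#5 gives D#4
Ab4 gives Ab3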